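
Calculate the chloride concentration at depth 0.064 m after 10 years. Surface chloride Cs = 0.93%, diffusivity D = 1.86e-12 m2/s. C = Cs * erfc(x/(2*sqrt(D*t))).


t_seconds = 10 * 365.25 * 24 * 3600 = 315576000.0 s
arg = 0.064 / (2 * sqrt(1.86e-12 * 315576000.0))
= 1.3208
erfc(1.3208) = 0.0618
C = 0.93 * 0.0618 = 0.0574%

0.0574


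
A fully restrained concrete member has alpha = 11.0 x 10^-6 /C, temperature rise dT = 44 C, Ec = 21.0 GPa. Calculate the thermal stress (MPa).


sigma = alpha * dT * Ec
= 11.0e-6 * 44 * 21.0 * 1000
= 10.164 MPa

10.164


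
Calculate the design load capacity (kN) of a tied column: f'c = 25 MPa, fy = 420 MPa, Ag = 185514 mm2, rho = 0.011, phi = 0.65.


Ast = rho * Ag = 0.011 * 185514 = 2040.654 mm2
phi*Pn = 0.65 * 0.80 * (0.85 * 25 * (185514 - 2040.654) + 420 * 2040.654) / 1000
= 2473.06 kN

2473.06


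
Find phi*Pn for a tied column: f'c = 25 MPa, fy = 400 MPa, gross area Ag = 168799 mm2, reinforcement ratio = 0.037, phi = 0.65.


Ast = rho * Ag = 0.037 * 168799 = 6245.563 mm2
phi*Pn = 0.65 * 0.80 * (0.85 * 25 * (168799 - 6245.563) + 400 * 6245.563) / 1000
= 3095.29 kN

3095.29


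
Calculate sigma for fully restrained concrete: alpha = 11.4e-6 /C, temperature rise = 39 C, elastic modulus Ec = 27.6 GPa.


sigma = alpha * dT * Ec
= 11.4e-6 * 39 * 27.6 * 1000
= 12.271 MPa

12.271


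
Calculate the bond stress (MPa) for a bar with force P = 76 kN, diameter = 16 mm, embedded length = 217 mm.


u = P / (pi * db * ld)
= 76 * 1000 / (pi * 16 * 217)
= 6.968 MPa

6.968


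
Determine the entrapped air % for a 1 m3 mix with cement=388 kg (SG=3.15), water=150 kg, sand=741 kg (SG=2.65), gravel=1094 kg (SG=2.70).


Vol cement = 388 / (3.15 * 1000) = 0.123175 m3
Vol water = 150 / 1000 = 0.15 m3
Vol sand = 741 / (2.65 * 1000) = 0.279623 m3
Vol gravel = 1094 / (2.70 * 1000) = 0.405185 m3
Total solid + water volume = 0.957982 m3
Air = (1 - 0.957982) * 100 = 4.2%

4.2


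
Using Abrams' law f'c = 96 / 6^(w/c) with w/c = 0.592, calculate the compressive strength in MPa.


f'c = 96 / 6^0.592
= 96 / 2.888
= 33.24 MPa

33.24


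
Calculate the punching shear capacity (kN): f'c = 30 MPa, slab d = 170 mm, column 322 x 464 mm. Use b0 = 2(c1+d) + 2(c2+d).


b0 = 2*(322 + 170) + 2*(464 + 170) = 2252 mm
Vc = 0.33 * sqrt(30) * 2252 * 170 / 1000
= 691.98 kN

691.98


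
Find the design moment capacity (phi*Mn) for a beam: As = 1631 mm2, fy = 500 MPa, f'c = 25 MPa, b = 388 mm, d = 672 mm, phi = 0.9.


a = As * fy / (0.85 * f'c * b)
= 1631 * 500 / (0.85 * 25 * 388)
= 98.9084 mm
Mn = As * fy * (d - a/2) / 10^6
= 507.6861 kN-m
phi*Mn = 0.9 * 507.6861 = 456.92 kN-m

456.92


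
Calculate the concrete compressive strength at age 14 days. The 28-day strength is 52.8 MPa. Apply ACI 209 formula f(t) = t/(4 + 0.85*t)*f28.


f(14) = 14 / (4 + 0.85 * 14) * 52.8
= 14 / 15.9 * 52.8
= 46.49 MPa

46.49


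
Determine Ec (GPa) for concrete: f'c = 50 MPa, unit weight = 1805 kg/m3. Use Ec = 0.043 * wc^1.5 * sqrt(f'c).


Ec = 0.043 * 1805^1.5 * sqrt(50) / 1000
= 23.32 GPa

23.32


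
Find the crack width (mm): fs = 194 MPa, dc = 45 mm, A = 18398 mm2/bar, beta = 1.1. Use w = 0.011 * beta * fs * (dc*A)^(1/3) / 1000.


w = 0.011 * beta * fs * (dc * A)^(1/3) / 1000
= 0.011 * 1.1 * 194 * (45 * 18398)^(1/3) / 1000
= 0.22 mm

0.22


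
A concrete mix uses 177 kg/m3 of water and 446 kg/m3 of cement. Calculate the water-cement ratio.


w/c = water / cement
w/c = 177 / 446 = 0.397

0.397


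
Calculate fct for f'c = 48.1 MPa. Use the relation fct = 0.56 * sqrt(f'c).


fct = 0.56 * sqrt(48.1)
= 0.56 * 6.935
= 3.884 MPa

3.884


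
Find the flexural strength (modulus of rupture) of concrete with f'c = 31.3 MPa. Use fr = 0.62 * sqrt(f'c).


fr = 0.62 * sqrt(31.3)
= 3.469 MPa

3.469


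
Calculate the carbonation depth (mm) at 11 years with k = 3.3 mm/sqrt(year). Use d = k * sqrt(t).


depth = k * sqrt(t)
= 3.3 * sqrt(11)
= 10.94 mm

10.94


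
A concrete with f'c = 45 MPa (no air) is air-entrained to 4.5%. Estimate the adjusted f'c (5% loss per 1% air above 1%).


Strength loss = (4.5 - 1) * 5 = 17.5%
f'c = 45 * (1 - 17.5/100)
= 37.12 MPa

37.12


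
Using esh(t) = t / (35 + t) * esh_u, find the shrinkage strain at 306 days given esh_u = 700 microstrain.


esh(306) = 306 / (35 + 306) * 700
= 306 / 341 * 700
= 628.2 microstrain

628.2


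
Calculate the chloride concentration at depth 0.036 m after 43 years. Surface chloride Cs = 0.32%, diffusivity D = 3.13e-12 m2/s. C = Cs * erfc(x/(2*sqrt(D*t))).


t_seconds = 43 * 365.25 * 24 * 3600 = 1356976800.0 s
arg = 0.036 / (2 * sqrt(3.13e-12 * 1356976800.0))
= 0.2762
erfc(0.2762) = 0.6961
C = 0.32 * 0.6961 = 0.2228%

0.2228


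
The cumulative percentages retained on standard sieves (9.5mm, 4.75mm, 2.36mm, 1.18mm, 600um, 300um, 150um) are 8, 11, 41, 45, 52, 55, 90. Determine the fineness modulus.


FM = sum(cumulative % retained) / 100
= 302 / 100
= 3.02

3.02


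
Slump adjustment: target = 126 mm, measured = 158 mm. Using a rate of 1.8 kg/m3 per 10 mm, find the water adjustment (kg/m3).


Difference = 126 - 158 = -32 mm
Water adjustment = -32 * 1.8 / 10 = -5.8 kg/m3

-5.8


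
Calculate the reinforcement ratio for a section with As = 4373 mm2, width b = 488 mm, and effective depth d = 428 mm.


rho = As / (b * d)
= 4373 / (488 * 428)
= 0.0209

0.0209


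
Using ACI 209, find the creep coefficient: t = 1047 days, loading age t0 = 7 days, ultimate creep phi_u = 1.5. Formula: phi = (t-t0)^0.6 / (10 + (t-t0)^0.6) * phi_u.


dt = 1047 - 7 = 1040
phi = 1040^0.6 / (10 + 1040^0.6) * 1.5
= 1.299

1.299


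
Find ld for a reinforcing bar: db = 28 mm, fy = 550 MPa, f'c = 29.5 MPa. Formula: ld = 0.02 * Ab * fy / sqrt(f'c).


Ab = pi * 28^2 / 4 = 615.752 mm2
ld = 0.02 * 615.752 * 550 / sqrt(29.5)
= 1247.1 mm

1247.1


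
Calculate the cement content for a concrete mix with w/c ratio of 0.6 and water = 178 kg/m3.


Cement = water / (w/c)
= 178 / 0.6
= 296.7 kg/m3

296.7


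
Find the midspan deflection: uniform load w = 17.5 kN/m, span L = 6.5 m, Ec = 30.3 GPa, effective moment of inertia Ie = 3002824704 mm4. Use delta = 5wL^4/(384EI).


Convert: L = 6.5 m = 6500 mm, Ec = 30.3 GPa = 30300 MPa
delta = 5 * 17.5 * 6500^4 / (384 * 30300 * 3002824704)
= 4.47 mm

4.47


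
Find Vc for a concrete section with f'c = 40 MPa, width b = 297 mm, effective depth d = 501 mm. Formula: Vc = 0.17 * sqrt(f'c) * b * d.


Vc = 0.17 * sqrt(40) * 297 * 501 / 1000
= 159.98 kN

159.98


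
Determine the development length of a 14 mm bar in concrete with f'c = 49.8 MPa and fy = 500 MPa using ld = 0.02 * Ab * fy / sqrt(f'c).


Ab = pi * 14^2 / 4 = 153.938 mm2
ld = 0.02 * 153.938 * 500 / sqrt(49.8)
= 218.1 mm

218.1


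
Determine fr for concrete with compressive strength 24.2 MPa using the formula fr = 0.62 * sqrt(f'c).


fr = 0.62 * sqrt(24.2)
= 3.05 MPa

3.05


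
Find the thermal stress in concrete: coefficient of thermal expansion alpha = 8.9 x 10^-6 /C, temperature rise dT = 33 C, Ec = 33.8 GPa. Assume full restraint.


sigma = alpha * dT * Ec
= 8.9e-6 * 33 * 33.8 * 1000
= 9.927 MPa

9.927


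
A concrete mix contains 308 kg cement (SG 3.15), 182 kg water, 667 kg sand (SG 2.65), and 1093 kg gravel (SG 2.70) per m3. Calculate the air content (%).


Vol cement = 308 / (3.15 * 1000) = 0.097778 m3
Vol water = 182 / 1000 = 0.182 m3
Vol sand = 667 / (2.65 * 1000) = 0.251698 m3
Vol gravel = 1093 / (2.70 * 1000) = 0.404815 m3
Total solid + water volume = 0.936291 m3
Air = (1 - 0.936291) * 100 = 6.37%

6.37


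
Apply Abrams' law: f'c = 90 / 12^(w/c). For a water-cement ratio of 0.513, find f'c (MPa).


f'c = 90 / 12^0.513
= 90 / 3.578
= 25.15 MPa

25.15


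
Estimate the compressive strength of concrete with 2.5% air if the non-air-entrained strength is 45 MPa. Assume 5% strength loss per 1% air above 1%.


Strength loss = (2.5 - 1) * 5 = 7.5%
f'c = 45 * (1 - 7.5/100)
= 41.62 MPa

41.62


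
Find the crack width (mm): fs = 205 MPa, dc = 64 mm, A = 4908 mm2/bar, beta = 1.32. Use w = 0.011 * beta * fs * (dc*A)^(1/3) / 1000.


w = 0.011 * beta * fs * (dc * A)^(1/3) / 1000
= 0.011 * 1.32 * 205 * (64 * 4908)^(1/3) / 1000
= 0.202 mm

0.202


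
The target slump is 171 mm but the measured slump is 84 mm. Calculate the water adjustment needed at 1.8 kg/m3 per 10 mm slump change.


Difference = 171 - 84 = 87 mm
Water adjustment = 87 * 1.8 / 10 = 15.7 kg/m3

15.7


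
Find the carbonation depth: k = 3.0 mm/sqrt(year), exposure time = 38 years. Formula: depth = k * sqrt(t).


depth = k * sqrt(t)
= 3.0 * sqrt(38)
= 18.49 mm

18.49


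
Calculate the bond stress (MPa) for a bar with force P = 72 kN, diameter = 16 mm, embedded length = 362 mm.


u = P / (pi * db * ld)
= 72 * 1000 / (pi * 16 * 362)
= 3.957 MPa

3.957


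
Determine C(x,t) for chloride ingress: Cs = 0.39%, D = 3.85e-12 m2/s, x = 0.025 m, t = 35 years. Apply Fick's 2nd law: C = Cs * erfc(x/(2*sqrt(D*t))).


t_seconds = 35 * 365.25 * 24 * 3600 = 1104516000.0 s
arg = 0.025 / (2 * sqrt(3.85e-12 * 1104516000.0))
= 0.1917
erfc(0.1917) = 0.7863
C = 0.39 * 0.7863 = 0.3067%

0.3067


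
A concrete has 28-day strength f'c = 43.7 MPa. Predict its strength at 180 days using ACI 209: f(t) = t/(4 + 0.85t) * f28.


f(180) = 180 / (4 + 0.85 * 180) * 43.7
= 180 / 157.0 * 43.7
= 50.1 MPa

50.1


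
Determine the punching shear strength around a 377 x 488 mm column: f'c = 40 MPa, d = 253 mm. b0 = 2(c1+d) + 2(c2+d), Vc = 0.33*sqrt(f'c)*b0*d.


b0 = 2*(377 + 253) + 2*(488 + 253) = 2742 mm
Vc = 0.33 * sqrt(40) * 2742 * 253 / 1000
= 1447.88 kN

1447.88


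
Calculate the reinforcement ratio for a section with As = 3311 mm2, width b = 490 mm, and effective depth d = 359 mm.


rho = As / (b * d)
= 3311 / (490 * 359)
= 0.0188

0.0188


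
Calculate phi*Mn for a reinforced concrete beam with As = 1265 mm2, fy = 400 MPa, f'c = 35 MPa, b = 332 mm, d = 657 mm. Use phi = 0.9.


a = As * fy / (0.85 * f'c * b)
= 1265 * 400 / (0.85 * 35 * 332)
= 51.2301 mm
Mn = As * fy * (d - a/2) / 10^6
= 319.4808 kN-m
phi*Mn = 0.9 * 319.4808 = 287.53 kN-m

287.53


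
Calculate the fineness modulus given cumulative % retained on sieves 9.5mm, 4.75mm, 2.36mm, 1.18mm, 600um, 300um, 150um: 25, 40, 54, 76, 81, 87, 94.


FM = sum(cumulative % retained) / 100
= 457 / 100
= 4.57

4.57


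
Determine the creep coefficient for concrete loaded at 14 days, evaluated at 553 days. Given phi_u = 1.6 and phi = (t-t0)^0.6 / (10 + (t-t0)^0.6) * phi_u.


dt = 553 - 14 = 539
phi = 539^0.6 / (10 + 539^0.6) * 1.6
= 1.301

1.301


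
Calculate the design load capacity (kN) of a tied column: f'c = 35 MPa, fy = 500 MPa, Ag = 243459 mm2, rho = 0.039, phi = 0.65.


Ast = rho * Ag = 0.039 * 243459 = 9494.901 mm2
phi*Pn = 0.65 * 0.80 * (0.85 * 35 * (243459 - 9494.901) + 500 * 9494.901) / 1000
= 6088.1 kN

6088.1


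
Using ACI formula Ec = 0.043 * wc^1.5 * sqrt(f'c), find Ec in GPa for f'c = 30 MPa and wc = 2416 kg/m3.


Ec = 0.043 * 2416^1.5 * sqrt(30) / 1000
= 27.97 GPa

27.97


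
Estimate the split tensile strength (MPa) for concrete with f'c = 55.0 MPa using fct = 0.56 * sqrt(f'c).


fct = 0.56 * sqrt(55.0)
= 0.56 * 7.416
= 4.153 MPa

4.153


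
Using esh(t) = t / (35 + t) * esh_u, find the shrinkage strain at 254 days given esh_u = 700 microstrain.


esh(254) = 254 / (35 + 254) * 700
= 254 / 289 * 700
= 615.2 microstrain

615.2


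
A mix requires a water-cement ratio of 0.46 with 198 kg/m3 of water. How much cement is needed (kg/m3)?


Cement = water / (w/c)
= 198 / 0.46
= 430.4 kg/m3

430.4


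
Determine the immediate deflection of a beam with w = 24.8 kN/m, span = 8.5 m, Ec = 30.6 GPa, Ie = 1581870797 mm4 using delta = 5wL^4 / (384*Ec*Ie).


Convert: L = 8.5 m = 8500 mm, Ec = 30.6 GPa = 30600 MPa
delta = 5 * 24.8 * 8500^4 / (384 * 30600 * 1581870797)
= 34.82 mm

34.82


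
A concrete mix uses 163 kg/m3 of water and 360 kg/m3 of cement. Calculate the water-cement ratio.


w/c = water / cement
w/c = 163 / 360 = 0.453

0.453


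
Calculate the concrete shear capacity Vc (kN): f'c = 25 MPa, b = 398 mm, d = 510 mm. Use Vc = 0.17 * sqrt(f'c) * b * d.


Vc = 0.17 * sqrt(25) * 398 * 510 / 1000
= 172.53 kN

172.53


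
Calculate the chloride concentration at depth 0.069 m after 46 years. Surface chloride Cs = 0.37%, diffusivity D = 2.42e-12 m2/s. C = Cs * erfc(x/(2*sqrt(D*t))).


t_seconds = 46 * 365.25 * 24 * 3600 = 1451649600.0 s
arg = 0.069 / (2 * sqrt(2.42e-12 * 1451649600.0))
= 0.5821
erfc(0.5821) = 0.4104
C = 0.37 * 0.4104 = 0.1518%

0.1518


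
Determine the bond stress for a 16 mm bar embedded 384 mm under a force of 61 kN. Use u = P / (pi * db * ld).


u = P / (pi * db * ld)
= 61 * 1000 / (pi * 16 * 384)
= 3.16 MPa

3.16


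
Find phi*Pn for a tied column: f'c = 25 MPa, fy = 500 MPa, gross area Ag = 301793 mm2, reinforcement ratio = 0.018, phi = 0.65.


Ast = rho * Ag = 0.018 * 301793 = 5432.274 mm2
phi*Pn = 0.65 * 0.80 * (0.85 * 25 * (301793 - 5432.274) + 500 * 5432.274) / 1000
= 4687.18 kN

4687.18


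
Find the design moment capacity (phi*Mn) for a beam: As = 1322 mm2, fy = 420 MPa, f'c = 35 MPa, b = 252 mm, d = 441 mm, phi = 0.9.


a = As * fy / (0.85 * f'c * b)
= 1322 * 420 / (0.85 * 35 * 252)
= 74.0616 mm
Mn = As * fy * (d - a/2) / 10^6
= 224.2999 kN-m
phi*Mn = 0.9 * 224.2999 = 201.87 kN-m

201.87


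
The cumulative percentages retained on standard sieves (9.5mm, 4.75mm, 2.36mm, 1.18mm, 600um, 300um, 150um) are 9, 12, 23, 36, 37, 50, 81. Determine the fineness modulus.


FM = sum(cumulative % retained) / 100
= 248 / 100
= 2.48

2.48


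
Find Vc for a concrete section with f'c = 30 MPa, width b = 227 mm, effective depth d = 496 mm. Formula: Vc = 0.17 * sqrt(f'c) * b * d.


Vc = 0.17 * sqrt(30) * 227 * 496 / 1000
= 104.84 kN

104.84


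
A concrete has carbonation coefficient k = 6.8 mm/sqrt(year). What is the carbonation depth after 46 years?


depth = k * sqrt(t)
= 6.8 * sqrt(46)
= 46.12 mm

46.12


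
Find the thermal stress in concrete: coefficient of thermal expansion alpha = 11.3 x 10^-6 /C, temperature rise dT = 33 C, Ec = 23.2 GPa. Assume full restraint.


sigma = alpha * dT * Ec
= 11.3e-6 * 33 * 23.2 * 1000
= 8.651 MPa

8.651


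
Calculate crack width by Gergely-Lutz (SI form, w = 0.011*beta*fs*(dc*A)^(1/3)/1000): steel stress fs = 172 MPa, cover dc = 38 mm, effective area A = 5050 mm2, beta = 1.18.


w = 0.011 * beta * fs * (dc * A)^(1/3) / 1000
= 0.011 * 1.18 * 172 * (38 * 5050)^(1/3) / 1000
= 0.129 mm

0.129


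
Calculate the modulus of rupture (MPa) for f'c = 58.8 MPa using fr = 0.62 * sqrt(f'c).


fr = 0.62 * sqrt(58.8)
= 4.754 MPa

4.754


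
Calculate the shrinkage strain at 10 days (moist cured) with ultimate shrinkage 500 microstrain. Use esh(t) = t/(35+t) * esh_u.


esh(10) = 10 / (35 + 10) * 500
= 10 / 45 * 500
= 111.1 microstrain

111.1


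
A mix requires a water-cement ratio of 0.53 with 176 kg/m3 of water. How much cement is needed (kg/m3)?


Cement = water / (w/c)
= 176 / 0.53
= 332.1 kg/m3

332.1


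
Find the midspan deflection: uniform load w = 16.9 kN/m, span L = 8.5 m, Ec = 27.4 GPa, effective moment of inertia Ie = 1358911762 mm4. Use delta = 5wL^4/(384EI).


Convert: L = 8.5 m = 8500 mm, Ec = 27.4 GPa = 27400 MPa
delta = 5 * 16.9 * 8500^4 / (384 * 27400 * 1358911762)
= 30.85 mm

30.85


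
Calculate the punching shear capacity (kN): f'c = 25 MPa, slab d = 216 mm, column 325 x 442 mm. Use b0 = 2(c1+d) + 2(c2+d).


b0 = 2*(325 + 216) + 2*(442 + 216) = 2398 mm
Vc = 0.33 * sqrt(25) * 2398 * 216 / 1000
= 854.65 kN

854.65


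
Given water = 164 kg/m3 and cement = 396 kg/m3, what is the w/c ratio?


w/c = water / cement
w/c = 164 / 396 = 0.414

0.414


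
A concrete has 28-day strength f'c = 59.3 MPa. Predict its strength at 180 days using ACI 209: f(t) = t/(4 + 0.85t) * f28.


f(180) = 180 / (4 + 0.85 * 180) * 59.3
= 180 / 157.0 * 59.3
= 67.99 MPa

67.99


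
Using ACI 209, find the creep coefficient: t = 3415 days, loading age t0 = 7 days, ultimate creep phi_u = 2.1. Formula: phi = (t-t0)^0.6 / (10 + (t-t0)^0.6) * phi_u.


dt = 3415 - 7 = 3408
phi = 3408^0.6 / (10 + 3408^0.6) * 2.1
= 1.952

1.952


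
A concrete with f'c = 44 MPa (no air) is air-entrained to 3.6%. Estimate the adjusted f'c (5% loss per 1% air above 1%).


Strength loss = (3.6 - 1) * 5 = 13.0%
f'c = 44 * (1 - 13.0/100)
= 38.28 MPa

38.28


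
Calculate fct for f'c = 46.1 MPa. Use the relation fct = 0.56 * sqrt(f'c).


fct = 0.56 * sqrt(46.1)
= 0.56 * 6.79
= 3.802 MPa

3.802


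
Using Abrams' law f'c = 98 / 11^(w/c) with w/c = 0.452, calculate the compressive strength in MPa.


f'c = 98 / 11^0.452
= 98 / 2.956
= 33.15 MPa

33.15


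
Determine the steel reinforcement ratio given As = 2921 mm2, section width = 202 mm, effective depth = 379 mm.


rho = As / (b * d)
= 2921 / (202 * 379)
= 0.0382

0.0382


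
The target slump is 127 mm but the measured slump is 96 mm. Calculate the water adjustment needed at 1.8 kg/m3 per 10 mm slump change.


Difference = 127 - 96 = 31 mm
Water adjustment = 31 * 1.8 / 10 = 5.6 kg/m3

5.6


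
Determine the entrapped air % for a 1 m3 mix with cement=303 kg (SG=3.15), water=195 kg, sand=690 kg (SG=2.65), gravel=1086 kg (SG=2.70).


Vol cement = 303 / (3.15 * 1000) = 0.09619 m3
Vol water = 195 / 1000 = 0.195 m3
Vol sand = 690 / (2.65 * 1000) = 0.260377 m3
Vol gravel = 1086 / (2.70 * 1000) = 0.402222 m3
Total solid + water volume = 0.95379 m3
Air = (1 - 0.95379) * 100 = 4.62%

4.62


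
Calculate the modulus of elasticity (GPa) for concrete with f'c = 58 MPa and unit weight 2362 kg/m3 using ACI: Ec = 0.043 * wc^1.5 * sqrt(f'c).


Ec = 0.043 * 2362^1.5 * sqrt(58) / 1000
= 37.59 GPa

37.59


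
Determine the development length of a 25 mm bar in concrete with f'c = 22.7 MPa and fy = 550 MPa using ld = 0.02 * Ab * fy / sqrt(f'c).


Ab = pi * 25^2 / 4 = 490.874 mm2
ld = 0.02 * 490.874 * 550 / sqrt(22.7)
= 1133.3 mm

1133.3


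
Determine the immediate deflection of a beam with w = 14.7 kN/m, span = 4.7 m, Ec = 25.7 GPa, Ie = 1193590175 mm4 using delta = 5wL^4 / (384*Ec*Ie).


Convert: L = 4.7 m = 4700 mm, Ec = 25.7 GPa = 25700 MPa
delta = 5 * 14.7 * 4700^4 / (384 * 25700 * 1193590175)
= 3.04 mm

3.04


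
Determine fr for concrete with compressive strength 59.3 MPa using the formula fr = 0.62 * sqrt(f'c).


fr = 0.62 * sqrt(59.3)
= 4.774 MPa

4.774


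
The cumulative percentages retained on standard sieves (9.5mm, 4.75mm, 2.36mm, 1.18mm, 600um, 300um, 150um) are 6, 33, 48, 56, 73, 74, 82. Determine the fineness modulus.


FM = sum(cumulative % retained) / 100
= 372 / 100
= 3.72

3.72


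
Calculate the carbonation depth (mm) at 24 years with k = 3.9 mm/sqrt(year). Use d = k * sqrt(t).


depth = k * sqrt(t)
= 3.9 * sqrt(24)
= 19.11 mm

19.11


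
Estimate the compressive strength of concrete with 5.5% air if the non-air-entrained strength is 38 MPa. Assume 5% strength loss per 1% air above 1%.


Strength loss = (5.5 - 1) * 5 = 22.5%
f'c = 38 * (1 - 22.5/100)
= 29.45 MPa

29.45


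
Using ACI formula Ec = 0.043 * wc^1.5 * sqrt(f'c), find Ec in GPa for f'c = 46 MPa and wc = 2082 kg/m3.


Ec = 0.043 * 2082^1.5 * sqrt(46) / 1000
= 27.71 GPa

27.71


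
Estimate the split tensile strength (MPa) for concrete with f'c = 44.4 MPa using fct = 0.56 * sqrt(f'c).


fct = 0.56 * sqrt(44.4)
= 0.56 * 6.663
= 3.731 MPa

3.731


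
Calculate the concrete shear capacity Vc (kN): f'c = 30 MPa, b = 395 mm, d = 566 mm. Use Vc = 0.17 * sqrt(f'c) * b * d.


Vc = 0.17 * sqrt(30) * 395 * 566 / 1000
= 208.17 kN

208.17


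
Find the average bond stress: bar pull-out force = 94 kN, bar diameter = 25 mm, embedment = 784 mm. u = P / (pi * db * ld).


u = P / (pi * db * ld)
= 94 * 1000 / (pi * 25 * 784)
= 1.527 MPa

1.527


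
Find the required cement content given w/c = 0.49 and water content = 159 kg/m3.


Cement = water / (w/c)
= 159 / 0.49
= 324.5 kg/m3

324.5


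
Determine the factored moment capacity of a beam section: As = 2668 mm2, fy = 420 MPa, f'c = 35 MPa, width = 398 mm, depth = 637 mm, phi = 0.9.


a = As * fy / (0.85 * f'c * b)
= 2668 * 420 / (0.85 * 35 * 398)
= 94.6379 mm
Mn = As * fy * (d - a/2) / 10^6
= 660.773 kN-m
phi*Mn = 0.9 * 660.773 = 594.7 kN-m

594.7


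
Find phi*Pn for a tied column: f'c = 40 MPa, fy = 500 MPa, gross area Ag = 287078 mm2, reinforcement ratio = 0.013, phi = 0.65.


Ast = rho * Ag = 0.013 * 287078 = 3732.014 mm2
phi*Pn = 0.65 * 0.80 * (0.85 * 40 * (287078 - 3732.014) + 500 * 3732.014) / 1000
= 5979.88 kN

5979.88


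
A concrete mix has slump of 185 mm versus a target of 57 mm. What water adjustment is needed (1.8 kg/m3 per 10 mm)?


Difference = 57 - 185 = -128 mm
Water adjustment = -128 * 1.8 / 10 = -23.0 kg/m3

-23.0


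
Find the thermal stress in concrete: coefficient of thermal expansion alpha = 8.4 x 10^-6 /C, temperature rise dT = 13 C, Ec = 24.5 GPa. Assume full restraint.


sigma = alpha * dT * Ec
= 8.4e-6 * 13 * 24.5 * 1000
= 2.675 MPa

2.675


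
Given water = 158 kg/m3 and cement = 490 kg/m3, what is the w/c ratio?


w/c = water / cement
w/c = 158 / 490 = 0.322

0.322


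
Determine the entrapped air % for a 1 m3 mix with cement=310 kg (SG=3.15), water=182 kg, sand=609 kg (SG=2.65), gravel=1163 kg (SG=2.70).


Vol cement = 310 / (3.15 * 1000) = 0.098413 m3
Vol water = 182 / 1000 = 0.182 m3
Vol sand = 609 / (2.65 * 1000) = 0.229811 m3
Vol gravel = 1163 / (2.70 * 1000) = 0.430741 m3
Total solid + water volume = 0.940965 m3
Air = (1 - 0.940965) * 100 = 5.9%

5.9


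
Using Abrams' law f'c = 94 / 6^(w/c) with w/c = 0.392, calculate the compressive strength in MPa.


f'c = 94 / 6^0.392
= 94 / 2.019
= 46.57 MPa

46.57


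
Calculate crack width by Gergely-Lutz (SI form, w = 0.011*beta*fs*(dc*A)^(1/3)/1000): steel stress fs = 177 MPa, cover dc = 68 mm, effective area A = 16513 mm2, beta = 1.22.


w = 0.011 * beta * fs * (dc * A)^(1/3) / 1000
= 0.011 * 1.22 * 177 * (68 * 16513)^(1/3) / 1000
= 0.247 mm

0.247


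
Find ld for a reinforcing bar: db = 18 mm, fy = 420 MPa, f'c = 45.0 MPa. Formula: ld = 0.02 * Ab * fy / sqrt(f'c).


Ab = pi * 18^2 / 4 = 254.469 mm2
ld = 0.02 * 254.469 * 420 / sqrt(45.0)
= 318.6 mm

318.6


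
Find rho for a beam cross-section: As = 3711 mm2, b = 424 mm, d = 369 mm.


rho = As / (b * d)
= 3711 / (424 * 369)
= 0.0237

0.0237


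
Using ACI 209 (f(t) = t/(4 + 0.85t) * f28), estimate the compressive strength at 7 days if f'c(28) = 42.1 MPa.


f(7) = 7 / (4 + 0.85 * 7) * 42.1
= 7 / 9.95 * 42.1
= 29.62 MPa

29.62


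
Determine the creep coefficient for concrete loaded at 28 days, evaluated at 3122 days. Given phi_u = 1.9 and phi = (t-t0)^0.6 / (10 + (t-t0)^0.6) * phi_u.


dt = 3122 - 28 = 3094
phi = 3094^0.6 / (10 + 3094^0.6) * 1.9
= 1.758

1.758


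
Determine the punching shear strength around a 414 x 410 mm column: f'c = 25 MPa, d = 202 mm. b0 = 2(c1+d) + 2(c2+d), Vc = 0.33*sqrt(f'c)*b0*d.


b0 = 2*(414 + 202) + 2*(410 + 202) = 2456 mm
Vc = 0.33 * sqrt(25) * 2456 * 202 / 1000
= 818.58 kN

818.58


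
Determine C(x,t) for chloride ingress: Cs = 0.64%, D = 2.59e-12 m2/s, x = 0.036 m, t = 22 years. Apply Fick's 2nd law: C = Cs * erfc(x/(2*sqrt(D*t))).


t_seconds = 22 * 365.25 * 24 * 3600 = 694267200.0 s
arg = 0.036 / (2 * sqrt(2.59e-12 * 694267200.0))
= 0.4245
erfc(0.4245) = 0.5483
C = 0.64 * 0.5483 = 0.3509%

0.3509


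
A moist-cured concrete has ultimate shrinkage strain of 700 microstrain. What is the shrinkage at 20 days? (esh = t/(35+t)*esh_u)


esh(20) = 20 / (35 + 20) * 700
= 20 / 55 * 700
= 254.5 microstrain

254.5


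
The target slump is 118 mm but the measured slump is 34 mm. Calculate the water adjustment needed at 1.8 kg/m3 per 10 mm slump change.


Difference = 118 - 34 = 84 mm
Water adjustment = 84 * 1.8 / 10 = 15.1 kg/m3

15.1


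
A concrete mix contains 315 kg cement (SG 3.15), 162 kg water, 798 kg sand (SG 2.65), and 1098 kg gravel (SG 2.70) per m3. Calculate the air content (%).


Vol cement = 315 / (3.15 * 1000) = 0.1 m3
Vol water = 162 / 1000 = 0.162 m3
Vol sand = 798 / (2.65 * 1000) = 0.301132 m3
Vol gravel = 1098 / (2.70 * 1000) = 0.406667 m3
Total solid + water volume = 0.969799 m3
Air = (1 - 0.969799) * 100 = 3.02%

3.02


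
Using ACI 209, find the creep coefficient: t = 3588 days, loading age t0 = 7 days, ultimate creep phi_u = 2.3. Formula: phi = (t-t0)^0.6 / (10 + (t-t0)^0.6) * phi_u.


dt = 3588 - 7 = 3581
phi = 3581^0.6 / (10 + 3581^0.6) * 2.3
= 2.142

2.142


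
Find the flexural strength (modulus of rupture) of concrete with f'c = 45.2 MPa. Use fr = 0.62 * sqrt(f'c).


fr = 0.62 * sqrt(45.2)
= 4.168 MPa

4.168


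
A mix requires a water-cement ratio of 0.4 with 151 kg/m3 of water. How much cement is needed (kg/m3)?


Cement = water / (w/c)
= 151 / 0.4
= 377.5 kg/m3

377.5


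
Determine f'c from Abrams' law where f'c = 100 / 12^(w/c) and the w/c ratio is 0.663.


f'c = 100 / 12^0.663
= 100 / 5.194
= 19.25 MPa

19.25


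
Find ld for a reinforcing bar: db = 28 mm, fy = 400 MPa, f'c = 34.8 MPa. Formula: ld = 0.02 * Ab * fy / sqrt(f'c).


Ab = pi * 28^2 / 4 = 615.752 mm2
ld = 0.02 * 615.752 * 400 / sqrt(34.8)
= 835.0 mm

835.0


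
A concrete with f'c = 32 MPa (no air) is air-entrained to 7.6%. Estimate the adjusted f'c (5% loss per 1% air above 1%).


Strength loss = (7.6 - 1) * 5 = 33.0%
f'c = 32 * (1 - 33.0/100)
= 21.44 MPa

21.44


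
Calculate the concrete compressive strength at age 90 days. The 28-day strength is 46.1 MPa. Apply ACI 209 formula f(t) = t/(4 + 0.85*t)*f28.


f(90) = 90 / (4 + 0.85 * 90) * 46.1
= 90 / 80.5 * 46.1
= 51.54 MPa

51.54


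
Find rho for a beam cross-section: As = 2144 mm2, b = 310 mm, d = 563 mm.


rho = As / (b * d)
= 2144 / (310 * 563)
= 0.0123

0.0123


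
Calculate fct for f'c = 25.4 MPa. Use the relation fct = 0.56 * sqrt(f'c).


fct = 0.56 * sqrt(25.4)
= 0.56 * 5.04
= 2.822 MPa

2.822


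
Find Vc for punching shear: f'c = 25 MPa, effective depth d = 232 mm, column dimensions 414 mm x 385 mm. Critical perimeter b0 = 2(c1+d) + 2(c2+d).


b0 = 2*(414 + 232) + 2*(385 + 232) = 2526 mm
Vc = 0.33 * sqrt(25) * 2526 * 232 / 1000
= 966.95 kN

966.95


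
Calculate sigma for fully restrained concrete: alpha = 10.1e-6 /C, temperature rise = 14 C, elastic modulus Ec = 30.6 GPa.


sigma = alpha * dT * Ec
= 10.1e-6 * 14 * 30.6 * 1000
= 4.327 MPa

4.327


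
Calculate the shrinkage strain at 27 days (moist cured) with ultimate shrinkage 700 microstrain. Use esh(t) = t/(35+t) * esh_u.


esh(27) = 27 / (35 + 27) * 700
= 27 / 62 * 700
= 304.8 microstrain

304.8


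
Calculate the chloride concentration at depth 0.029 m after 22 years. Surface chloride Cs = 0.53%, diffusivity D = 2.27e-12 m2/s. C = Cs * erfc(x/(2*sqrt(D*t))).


t_seconds = 22 * 365.25 * 24 * 3600 = 694267200.0 s
arg = 0.029 / (2 * sqrt(2.27e-12 * 694267200.0))
= 0.3653
erfc(0.3653) = 0.6055
C = 0.53 * 0.6055 = 0.3209%

0.3209


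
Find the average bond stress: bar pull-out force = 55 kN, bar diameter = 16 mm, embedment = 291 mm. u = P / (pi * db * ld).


u = P / (pi * db * ld)
= 55 * 1000 / (pi * 16 * 291)
= 3.76 MPa

3.76


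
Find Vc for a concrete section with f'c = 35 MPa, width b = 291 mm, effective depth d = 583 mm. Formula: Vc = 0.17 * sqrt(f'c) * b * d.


Vc = 0.17 * sqrt(35) * 291 * 583 / 1000
= 170.63 kN

170.63


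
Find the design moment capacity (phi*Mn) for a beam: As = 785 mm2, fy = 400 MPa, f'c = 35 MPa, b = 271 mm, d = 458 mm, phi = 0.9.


a = As * fy / (0.85 * f'c * b)
= 785 * 400 / (0.85 * 35 * 271)
= 38.9469 mm
Mn = As * fy * (d - a/2) / 10^6
= 137.6973 kN-m
phi*Mn = 0.9 * 137.6973 = 123.93 kN-m

123.93


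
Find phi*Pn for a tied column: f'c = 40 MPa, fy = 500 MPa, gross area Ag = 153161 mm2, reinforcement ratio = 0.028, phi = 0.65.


Ast = rho * Ag = 0.028 * 153161 = 4288.508 mm2
phi*Pn = 0.65 * 0.80 * (0.85 * 40 * (153161 - 4288.508) + 500 * 4288.508) / 1000
= 3747.08 kN

3747.08


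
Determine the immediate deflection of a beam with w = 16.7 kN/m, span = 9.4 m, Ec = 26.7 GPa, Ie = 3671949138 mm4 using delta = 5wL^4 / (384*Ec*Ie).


Convert: L = 9.4 m = 9400 mm, Ec = 26.7 GPa = 26700 MPa
delta = 5 * 16.7 * 9400^4 / (384 * 26700 * 3671949138)
= 17.32 mm

17.32


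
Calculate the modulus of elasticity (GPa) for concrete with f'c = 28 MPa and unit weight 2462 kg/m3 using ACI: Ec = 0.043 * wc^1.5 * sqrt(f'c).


Ec = 0.043 * 2462^1.5 * sqrt(28) / 1000
= 27.8 GPa

27.8


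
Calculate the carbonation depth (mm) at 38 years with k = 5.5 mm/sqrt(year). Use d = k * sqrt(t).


depth = k * sqrt(t)
= 5.5 * sqrt(38)
= 33.9 mm

33.9


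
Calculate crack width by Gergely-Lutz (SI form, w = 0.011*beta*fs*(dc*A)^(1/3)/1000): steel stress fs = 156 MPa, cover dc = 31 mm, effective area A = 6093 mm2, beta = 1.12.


w = 0.011 * beta * fs * (dc * A)^(1/3) / 1000
= 0.011 * 1.12 * 156 * (31 * 6093)^(1/3) / 1000
= 0.11 mm

0.11


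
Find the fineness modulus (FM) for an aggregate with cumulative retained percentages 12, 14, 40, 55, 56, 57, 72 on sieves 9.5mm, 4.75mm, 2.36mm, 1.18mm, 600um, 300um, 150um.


FM = sum(cumulative % retained) / 100
= 306 / 100
= 3.06

3.06


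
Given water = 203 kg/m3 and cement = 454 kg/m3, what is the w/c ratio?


w/c = water / cement
w/c = 203 / 454 = 0.447

0.447


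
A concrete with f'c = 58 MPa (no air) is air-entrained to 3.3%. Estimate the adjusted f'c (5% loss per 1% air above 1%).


Strength loss = (3.3 - 1) * 5 = 11.5%
f'c = 58 * (1 - 11.5/100)
= 51.33 MPa

51.33


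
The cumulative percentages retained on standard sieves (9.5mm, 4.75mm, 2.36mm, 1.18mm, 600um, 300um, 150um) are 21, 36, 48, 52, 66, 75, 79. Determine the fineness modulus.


FM = sum(cumulative % retained) / 100
= 377 / 100
= 3.77

3.77


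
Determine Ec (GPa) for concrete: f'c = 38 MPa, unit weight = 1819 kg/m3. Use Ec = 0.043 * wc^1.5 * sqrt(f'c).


Ec = 0.043 * 1819^1.5 * sqrt(38) / 1000
= 20.56 GPa

20.56


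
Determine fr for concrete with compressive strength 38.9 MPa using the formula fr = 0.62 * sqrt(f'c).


fr = 0.62 * sqrt(38.9)
= 3.867 MPa

3.867


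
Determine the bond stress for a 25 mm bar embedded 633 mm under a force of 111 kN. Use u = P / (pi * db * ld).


u = P / (pi * db * ld)
= 111 * 1000 / (pi * 25 * 633)
= 2.233 MPa

2.233


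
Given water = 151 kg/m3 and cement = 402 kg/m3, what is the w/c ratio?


w/c = water / cement
w/c = 151 / 402 = 0.376

0.376


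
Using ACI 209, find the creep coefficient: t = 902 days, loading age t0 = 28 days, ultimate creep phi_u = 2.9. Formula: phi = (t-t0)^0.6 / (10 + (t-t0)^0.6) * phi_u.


dt = 902 - 28 = 874
phi = 874^0.6 / (10 + 874^0.6) * 2.9
= 2.475

2.475


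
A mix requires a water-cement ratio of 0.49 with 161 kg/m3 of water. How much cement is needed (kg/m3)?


Cement = water / (w/c)
= 161 / 0.49
= 328.6 kg/m3

328.6


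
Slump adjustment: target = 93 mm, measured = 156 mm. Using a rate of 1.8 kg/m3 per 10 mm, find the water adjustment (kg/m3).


Difference = 93 - 156 = -63 mm
Water adjustment = -63 * 1.8 / 10 = -11.3 kg/m3

-11.3


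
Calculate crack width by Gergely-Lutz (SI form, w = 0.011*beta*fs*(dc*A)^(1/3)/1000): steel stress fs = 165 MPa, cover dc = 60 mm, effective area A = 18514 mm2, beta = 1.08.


w = 0.011 * beta * fs * (dc * A)^(1/3) / 1000
= 0.011 * 1.08 * 165 * (60 * 18514)^(1/3) / 1000
= 0.203 mm

0.203


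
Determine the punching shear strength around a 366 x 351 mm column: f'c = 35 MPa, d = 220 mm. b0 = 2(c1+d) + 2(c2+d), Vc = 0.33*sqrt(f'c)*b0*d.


b0 = 2*(366 + 220) + 2*(351 + 220) = 2314 mm
Vc = 0.33 * sqrt(35) * 2314 * 220 / 1000
= 993.88 kN

993.88


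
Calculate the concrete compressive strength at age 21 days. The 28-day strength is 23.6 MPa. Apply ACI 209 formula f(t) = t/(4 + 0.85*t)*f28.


f(21) = 21 / (4 + 0.85 * 21) * 23.6
= 21 / 21.85 * 23.6
= 22.68 MPa

22.68


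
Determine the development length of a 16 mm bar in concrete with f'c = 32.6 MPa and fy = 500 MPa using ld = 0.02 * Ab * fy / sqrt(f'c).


Ab = pi * 16^2 / 4 = 201.062 mm2
ld = 0.02 * 201.062 * 500 / sqrt(32.6)
= 352.1 mm

352.1


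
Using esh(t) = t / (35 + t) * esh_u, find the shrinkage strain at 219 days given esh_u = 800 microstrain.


esh(219) = 219 / (35 + 219) * 800
= 219 / 254 * 800
= 689.8 microstrain

689.8


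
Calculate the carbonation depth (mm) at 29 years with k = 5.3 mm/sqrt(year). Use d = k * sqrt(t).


depth = k * sqrt(t)
= 5.3 * sqrt(29)
= 28.54 mm

28.54


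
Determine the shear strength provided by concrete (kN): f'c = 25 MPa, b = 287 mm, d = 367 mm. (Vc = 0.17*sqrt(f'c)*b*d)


Vc = 0.17 * sqrt(25) * 287 * 367 / 1000
= 89.53 kN

89.53


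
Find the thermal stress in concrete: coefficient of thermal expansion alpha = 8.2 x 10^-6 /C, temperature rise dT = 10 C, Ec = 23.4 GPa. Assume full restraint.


sigma = alpha * dT * Ec
= 8.2e-6 * 10 * 23.4 * 1000
= 1.919 MPa

1.919


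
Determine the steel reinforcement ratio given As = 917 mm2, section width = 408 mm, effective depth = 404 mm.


rho = As / (b * d)
= 917 / (408 * 404)
= 0.0056

0.0056


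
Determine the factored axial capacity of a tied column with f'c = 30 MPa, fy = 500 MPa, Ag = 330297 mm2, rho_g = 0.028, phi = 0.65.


Ast = rho * Ag = 0.028 * 330297 = 9248.316 mm2
phi*Pn = 0.65 * 0.80 * (0.85 * 30 * (330297 - 9248.316) + 500 * 9248.316) / 1000
= 6661.67 kN

6661.67


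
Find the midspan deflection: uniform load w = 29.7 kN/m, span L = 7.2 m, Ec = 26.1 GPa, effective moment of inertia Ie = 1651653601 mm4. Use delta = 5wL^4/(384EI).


Convert: L = 7.2 m = 7200 mm, Ec = 26.1 GPa = 26100 MPa
delta = 5 * 29.7 * 7200^4 / (384 * 26100 * 1651653601)
= 24.11 mm

24.11


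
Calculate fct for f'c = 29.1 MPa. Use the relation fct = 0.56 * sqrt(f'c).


fct = 0.56 * sqrt(29.1)
= 0.56 * 5.394
= 3.021 MPa

3.021


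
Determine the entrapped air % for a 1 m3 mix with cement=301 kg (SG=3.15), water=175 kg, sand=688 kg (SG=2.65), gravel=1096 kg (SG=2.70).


Vol cement = 301 / (3.15 * 1000) = 0.095556 m3
Vol water = 175 / 1000 = 0.175 m3
Vol sand = 688 / (2.65 * 1000) = 0.259623 m3
Vol gravel = 1096 / (2.70 * 1000) = 0.405926 m3
Total solid + water volume = 0.936104 m3
Air = (1 - 0.936104) * 100 = 6.39%

6.39


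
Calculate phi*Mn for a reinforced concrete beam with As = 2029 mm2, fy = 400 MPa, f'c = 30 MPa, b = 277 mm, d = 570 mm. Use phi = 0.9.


a = As * fy / (0.85 * f'c * b)
= 2029 * 400 / (0.85 * 30 * 277)
= 114.9005 mm
Mn = As * fy * (d - a/2) / 10^6
= 415.9854 kN-m
phi*Mn = 0.9 * 415.9854 = 374.39 kN-m

374.39


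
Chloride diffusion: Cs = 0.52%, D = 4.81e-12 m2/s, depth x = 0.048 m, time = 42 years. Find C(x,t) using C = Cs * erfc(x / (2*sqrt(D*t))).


t_seconds = 42 * 365.25 * 24 * 3600 = 1325419200.0 s
arg = 0.048 / (2 * sqrt(4.81e-12 * 1325419200.0))
= 0.3006
erfc(0.3006) = 0.6708
C = 0.52 * 0.6708 = 0.3488%

0.3488


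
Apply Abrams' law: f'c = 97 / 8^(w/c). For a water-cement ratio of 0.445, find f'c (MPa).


f'c = 97 / 8^0.445
= 97 / 2.523
= 38.45 MPa

38.45


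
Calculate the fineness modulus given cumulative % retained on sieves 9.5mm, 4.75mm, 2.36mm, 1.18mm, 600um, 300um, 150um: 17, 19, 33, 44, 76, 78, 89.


FM = sum(cumulative % retained) / 100
= 356 / 100
= 3.56

3.56


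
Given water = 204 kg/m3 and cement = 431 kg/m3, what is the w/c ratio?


w/c = water / cement
w/c = 204 / 431 = 0.473

0.473


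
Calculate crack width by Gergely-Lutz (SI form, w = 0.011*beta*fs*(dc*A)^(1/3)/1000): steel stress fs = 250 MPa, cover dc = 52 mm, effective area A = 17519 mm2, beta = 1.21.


w = 0.011 * beta * fs * (dc * A)^(1/3) / 1000
= 0.011 * 1.21 * 250 * (52 * 17519)^(1/3) / 1000
= 0.323 mm

0.323


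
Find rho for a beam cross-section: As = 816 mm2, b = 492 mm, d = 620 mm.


rho = As / (b * d)
= 816 / (492 * 620)
= 0.0027

0.0027


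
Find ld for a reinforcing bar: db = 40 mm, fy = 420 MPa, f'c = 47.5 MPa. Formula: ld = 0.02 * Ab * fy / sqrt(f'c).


Ab = pi * 40^2 / 4 = 1256.637 mm2
ld = 0.02 * 1256.637 * 420 / sqrt(47.5)
= 1531.6 mm

1531.6


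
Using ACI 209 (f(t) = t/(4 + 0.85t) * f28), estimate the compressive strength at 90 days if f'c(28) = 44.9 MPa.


f(90) = 90 / (4 + 0.85 * 90) * 44.9
= 90 / 80.5 * 44.9
= 50.2 MPa

50.2


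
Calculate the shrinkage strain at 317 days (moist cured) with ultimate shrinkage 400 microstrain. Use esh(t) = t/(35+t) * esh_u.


esh(317) = 317 / (35 + 317) * 400
= 317 / 352 * 400
= 360.2 microstrain

360.2


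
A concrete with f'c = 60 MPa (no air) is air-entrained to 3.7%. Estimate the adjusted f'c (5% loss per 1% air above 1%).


Strength loss = (3.7 - 1) * 5 = 13.5%
f'c = 60 * (1 - 13.5/100)
= 51.9 MPa

51.9


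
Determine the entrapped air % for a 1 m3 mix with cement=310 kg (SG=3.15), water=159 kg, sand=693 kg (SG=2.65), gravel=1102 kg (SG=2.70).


Vol cement = 310 / (3.15 * 1000) = 0.098413 m3
Vol water = 159 / 1000 = 0.159 m3
Vol sand = 693 / (2.65 * 1000) = 0.261509 m3
Vol gravel = 1102 / (2.70 * 1000) = 0.408148 m3
Total solid + water volume = 0.92707 m3
Air = (1 - 0.92707) * 100 = 7.29%

7.29


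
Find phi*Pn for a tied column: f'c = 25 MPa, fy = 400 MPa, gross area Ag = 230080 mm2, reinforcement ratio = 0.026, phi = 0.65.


Ast = rho * Ag = 0.026 * 230080 = 5982.08 mm2
phi*Pn = 0.65 * 0.80 * (0.85 * 25 * (230080 - 5982.08) + 400 * 5982.08) / 1000
= 3720.55 kN

3720.55


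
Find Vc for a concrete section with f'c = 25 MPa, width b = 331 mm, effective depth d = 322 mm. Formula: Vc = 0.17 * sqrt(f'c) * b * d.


Vc = 0.17 * sqrt(25) * 331 * 322 / 1000
= 90.59 kN

90.59


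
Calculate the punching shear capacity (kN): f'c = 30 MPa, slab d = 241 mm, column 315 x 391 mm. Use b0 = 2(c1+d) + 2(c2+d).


b0 = 2*(315 + 241) + 2*(391 + 241) = 2376 mm
Vc = 0.33 * sqrt(30) * 2376 * 241 / 1000
= 1034.99 kN

1034.99


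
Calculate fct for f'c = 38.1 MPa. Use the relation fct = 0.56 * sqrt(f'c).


fct = 0.56 * sqrt(38.1)
= 0.56 * 6.173
= 3.457 MPa

3.457


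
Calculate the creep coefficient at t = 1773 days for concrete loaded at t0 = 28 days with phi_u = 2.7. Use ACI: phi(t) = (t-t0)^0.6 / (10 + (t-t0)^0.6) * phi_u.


dt = 1773 - 28 = 1745
phi = 1745^0.6 / (10 + 1745^0.6) * 2.7
= 2.425

2.425


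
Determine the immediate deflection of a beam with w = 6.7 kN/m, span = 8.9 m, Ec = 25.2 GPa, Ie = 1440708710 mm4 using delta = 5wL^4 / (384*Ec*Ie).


Convert: L = 8.9 m = 8900 mm, Ec = 25.2 GPa = 25200 MPa
delta = 5 * 6.7 * 8900^4 / (384 * 25200 * 1440708710)
= 15.08 mm

15.08


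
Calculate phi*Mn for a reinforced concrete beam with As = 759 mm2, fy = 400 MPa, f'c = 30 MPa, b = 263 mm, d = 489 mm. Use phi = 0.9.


a = As * fy / (0.85 * f'c * b)
= 759 * 400 / (0.85 * 30 * 263)
= 45.2695 mm
Mn = As * fy * (d - a/2) / 10^6
= 141.5885 kN-m
phi*Mn = 0.9 * 141.5885 = 127.43 kN-m

127.43


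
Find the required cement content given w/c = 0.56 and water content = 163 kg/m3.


Cement = water / (w/c)
= 163 / 0.56
= 291.1 kg/m3

291.1


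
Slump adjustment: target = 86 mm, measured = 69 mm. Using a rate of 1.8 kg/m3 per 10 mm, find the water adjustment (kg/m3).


Difference = 86 - 69 = 17 mm
Water adjustment = 17 * 1.8 / 10 = 3.1 kg/m3

3.1


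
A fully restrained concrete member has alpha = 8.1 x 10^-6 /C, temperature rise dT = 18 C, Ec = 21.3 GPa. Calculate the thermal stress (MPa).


sigma = alpha * dT * Ec
= 8.1e-6 * 18 * 21.3 * 1000
= 3.106 MPa

3.106


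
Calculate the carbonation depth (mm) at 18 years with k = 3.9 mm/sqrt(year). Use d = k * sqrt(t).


depth = k * sqrt(t)
= 3.9 * sqrt(18)
= 16.55 mm

16.55
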